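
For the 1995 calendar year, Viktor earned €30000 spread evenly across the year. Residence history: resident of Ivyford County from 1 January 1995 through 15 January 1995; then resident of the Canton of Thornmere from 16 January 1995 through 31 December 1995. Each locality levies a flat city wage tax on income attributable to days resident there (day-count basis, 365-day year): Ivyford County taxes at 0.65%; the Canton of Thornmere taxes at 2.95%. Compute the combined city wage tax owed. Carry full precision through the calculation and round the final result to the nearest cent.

Ivyford County, 1 January – 15 January 1995: 15 days → €30000 × 0.65% × 15/365 = €8.0137
The Canton of Thornmere, 16 January – 31 December 1995: 350 days → €30000 × 2.95% × 350/365 = €848.6301
Total = €856.6438

€856.64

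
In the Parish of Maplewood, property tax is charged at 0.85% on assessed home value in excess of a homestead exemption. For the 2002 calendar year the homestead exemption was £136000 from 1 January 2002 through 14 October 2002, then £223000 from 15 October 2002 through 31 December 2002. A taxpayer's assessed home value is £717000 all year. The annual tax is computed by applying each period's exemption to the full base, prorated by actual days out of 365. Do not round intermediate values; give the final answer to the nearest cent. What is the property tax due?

£4780.47

1 January – 14 October 2002: 287 days, exemption £136000 → (£717000 − £136000) × 0.85% × 287/365 = £3883.1493
15 October – 31 December 2002: 78 days, exemption £223000 → (£717000 − £223000) × 0.85% × 78/365 = £897.3205
Total = £4780.4699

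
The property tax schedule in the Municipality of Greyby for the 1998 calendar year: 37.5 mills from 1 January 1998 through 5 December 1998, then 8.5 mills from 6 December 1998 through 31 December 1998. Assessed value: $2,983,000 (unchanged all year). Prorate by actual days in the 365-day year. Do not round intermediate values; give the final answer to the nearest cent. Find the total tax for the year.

$105,700.36

1 January – 5 December 1998: 339 days at 37.5 mills → $2,983,000 × 3.75% × 339/365 = $103,894.2123
6 December – 31 December 1998: 26 days at 8.5 mills → $2,983,000 × 0.85% × 26/365 = $1,806.1452
Total = $105,700.3575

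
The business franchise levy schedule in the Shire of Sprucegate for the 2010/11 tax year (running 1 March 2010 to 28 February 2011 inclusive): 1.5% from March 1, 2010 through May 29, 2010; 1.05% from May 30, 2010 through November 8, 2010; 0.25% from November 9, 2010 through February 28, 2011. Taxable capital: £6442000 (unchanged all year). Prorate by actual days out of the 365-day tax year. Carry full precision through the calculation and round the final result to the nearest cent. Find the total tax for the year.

£58975.19

March 1 – May 29, 2010: 90 days at 1.5% → £6442000 × 1.5% × 90/365 = £23826.5753
May 30 – November 8, 2010: 163 days at 1.05% → £6442000 × 1.05% × 163/365 = £30206.8027
November 9, 2010 – February 28, 2011: 112 days at 0.25% → £6442000 × 0.25% × 112/365 = £4941.8082
Total = £58975.1863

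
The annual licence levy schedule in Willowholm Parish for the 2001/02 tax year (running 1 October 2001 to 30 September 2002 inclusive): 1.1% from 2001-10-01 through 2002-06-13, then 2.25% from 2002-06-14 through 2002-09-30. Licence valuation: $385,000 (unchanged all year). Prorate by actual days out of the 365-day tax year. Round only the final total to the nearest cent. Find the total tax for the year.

$5,557.18

2001-10-01 to 2002-06-13: 256 days at 1.1% → $385,000 × 1.1% × 256/365 = $2,970.3014
2002-06-14 to 2002-09-30: 109 days at 2.25% → $385,000 × 2.25% × 109/365 = $2,586.8836
Total = $5,557.1849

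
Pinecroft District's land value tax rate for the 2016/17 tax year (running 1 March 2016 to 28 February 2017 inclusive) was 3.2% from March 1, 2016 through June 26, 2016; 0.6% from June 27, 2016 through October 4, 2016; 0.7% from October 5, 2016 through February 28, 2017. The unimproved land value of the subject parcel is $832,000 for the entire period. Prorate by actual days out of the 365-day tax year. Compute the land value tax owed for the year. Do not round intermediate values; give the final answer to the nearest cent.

$12,320.44

March 1 – June 26, 2016: 118 days at 3.2% → $832,000 × 3.2% × 118/365 = $8,607.2110
June 27 – October 4, 2016: 100 days at 0.6% → $832,000 × 0.6% × 100/365 = $1,367.6712
October 5, 2016 – February 28, 2017: 147 days at 0.7% → $832,000 × 0.7% × 147/365 = $2,345.5562
Total = $12,320.4384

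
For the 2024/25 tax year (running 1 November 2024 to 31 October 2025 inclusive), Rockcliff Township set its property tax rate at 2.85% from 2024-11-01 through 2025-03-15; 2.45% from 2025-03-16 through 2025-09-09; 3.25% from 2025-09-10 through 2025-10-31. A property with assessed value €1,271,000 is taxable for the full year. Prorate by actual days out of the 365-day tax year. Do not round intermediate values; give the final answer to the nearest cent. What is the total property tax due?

2024-11-01 to 2025-03-15: 135 days at 2.85% → €1,271,000 × 2.85% × 135/365 = €13,397.7329
2025-03-16 to 2025-09-09: 178 days at 2.45% → €1,271,000 × 2.45% × 178/365 = €15,185.8384
2025-09-10 to 2025-10-31: 52 days at 3.25% → €1,271,000 × 3.25% × 52/365 = €5,884.9041
Total = €34,468.4753

€34,468.48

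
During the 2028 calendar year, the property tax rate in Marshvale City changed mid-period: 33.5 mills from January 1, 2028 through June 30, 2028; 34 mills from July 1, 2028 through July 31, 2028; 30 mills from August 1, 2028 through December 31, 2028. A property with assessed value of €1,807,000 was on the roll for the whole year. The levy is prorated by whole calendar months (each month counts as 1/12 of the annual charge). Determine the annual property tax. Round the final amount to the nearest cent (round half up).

€57,974.58

January 1 – June 30, 2028: 6 months at 33.5 mills → €1,807,000 × 3.35% × 6/12 = €30,267.2500
July 1 – July 31, 2028: 1 month at 34 mills → €1,807,000 × 3.4% × 1/12 = €5,119.8333
August 1 – December 31, 2028: 5 months at 30 mills → €1,807,000 × 3% × 5/12 = €22,587.5000
Total = €57,974.5833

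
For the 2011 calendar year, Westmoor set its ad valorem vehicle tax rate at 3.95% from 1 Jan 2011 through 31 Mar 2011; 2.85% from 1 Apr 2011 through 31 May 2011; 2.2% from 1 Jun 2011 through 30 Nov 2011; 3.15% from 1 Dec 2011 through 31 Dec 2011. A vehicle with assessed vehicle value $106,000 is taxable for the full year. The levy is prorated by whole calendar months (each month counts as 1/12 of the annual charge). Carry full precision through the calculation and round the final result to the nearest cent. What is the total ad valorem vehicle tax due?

$2,994.50

1 Jan – 31 Mar 2011: 3 months at 3.95% → $106,000 × 3.95% × 3/12 = $1,046.7500
1 Apr – 31 May 2011: 2 months at 2.85% → $106,000 × 2.85% × 2/12 = $503.5000
1 Jun – 30 Nov 2011: 6 months at 2.2% → $106,000 × 2.2% × 6/12 = $1,166.0000
1 Dec – 31 Dec 2011: 1 month at 3.15% → $106,000 × 3.15% × 1/12 = $278.2500
Total = $2,994.5000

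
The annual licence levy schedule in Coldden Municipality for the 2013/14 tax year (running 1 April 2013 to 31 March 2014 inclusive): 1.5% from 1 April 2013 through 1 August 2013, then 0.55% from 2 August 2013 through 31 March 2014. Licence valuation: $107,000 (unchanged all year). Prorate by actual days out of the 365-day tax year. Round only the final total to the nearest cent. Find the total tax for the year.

1 April – 1 August 2013: 123 days at 1.5% → $107,000 × 1.5% × 123/365 = $540.8630
2 August 2013 – 31 March 2014: 242 days at 0.55% → $107,000 × 0.55% × 242/365 = $390.1836
Total = $931.0466

$931.05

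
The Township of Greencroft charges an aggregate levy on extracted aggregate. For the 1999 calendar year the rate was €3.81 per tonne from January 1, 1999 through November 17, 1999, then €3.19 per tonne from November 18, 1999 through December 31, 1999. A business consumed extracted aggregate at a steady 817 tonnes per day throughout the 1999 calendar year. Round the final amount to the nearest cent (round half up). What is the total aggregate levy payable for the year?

January 1 – November 17, 1999: 321 days × 817 tonnes/day = 262,257 tonnes at €3.81/tonne → €999,199.17
November 18 – December 31, 1999: 44 days × 817 tonnes/day = 35,948 tonnes at €3.19/tonne → €114,674.12

€1,113,873.29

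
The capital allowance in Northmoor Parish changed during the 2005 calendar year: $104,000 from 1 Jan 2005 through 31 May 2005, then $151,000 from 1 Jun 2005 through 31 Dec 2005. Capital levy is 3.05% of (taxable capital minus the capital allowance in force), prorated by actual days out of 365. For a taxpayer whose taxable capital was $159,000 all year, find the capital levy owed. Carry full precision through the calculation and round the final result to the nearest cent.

1 Jan – 31 May 2005: 151 days, exemption $104,000 → ($159,000 − $104,000) × 3.05% × 151/365 = $693.9795
1 Jun – 31 Dec 2005: 214 days, exemption $151,000 → ($159,000 − $151,000) × 3.05% × 214/365 = $143.0575
Total = $837.0370

$837.04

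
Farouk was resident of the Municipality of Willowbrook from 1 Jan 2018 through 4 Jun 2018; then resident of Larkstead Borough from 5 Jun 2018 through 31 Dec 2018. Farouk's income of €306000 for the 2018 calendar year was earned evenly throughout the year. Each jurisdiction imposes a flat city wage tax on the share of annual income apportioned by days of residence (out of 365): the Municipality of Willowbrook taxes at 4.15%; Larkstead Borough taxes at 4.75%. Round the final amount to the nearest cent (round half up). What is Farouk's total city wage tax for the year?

The Municipality of Willowbrook, 1 Jan – 4 Jun 2018: 155 days → €306000 × 4.15% × 155/365 = €5392.7260
Larkstead Borough, 5 Jun – 31 Dec 2018: 210 days → €306000 × 4.75% × 210/365 = €8362.6027
Total = €13755.3288

€13755.33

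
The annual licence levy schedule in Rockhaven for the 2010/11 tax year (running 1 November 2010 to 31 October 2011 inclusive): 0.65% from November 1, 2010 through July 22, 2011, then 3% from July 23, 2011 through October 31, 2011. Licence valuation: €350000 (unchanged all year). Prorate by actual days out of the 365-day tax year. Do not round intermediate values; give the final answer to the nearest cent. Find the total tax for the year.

€4550.96

November 1, 2010 – July 22, 2011: 264 days at 0.65% → €350000 × 0.65% × 264/365 = €1645.4795
July 23 – October 31, 2011: 101 days at 3% → €350000 × 3% × 101/365 = €2905.4795
Total = €4550.9589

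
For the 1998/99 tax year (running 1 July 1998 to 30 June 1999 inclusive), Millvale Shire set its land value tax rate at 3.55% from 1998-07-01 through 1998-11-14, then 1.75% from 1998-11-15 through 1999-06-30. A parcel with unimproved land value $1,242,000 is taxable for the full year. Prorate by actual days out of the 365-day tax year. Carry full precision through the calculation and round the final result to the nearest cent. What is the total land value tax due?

$30,126.16

1998-07-01 to 1998-11-14: 137 days at 3.55% → $1,242,000 × 3.55% × 137/365 = $16,549.2247
1998-11-15 to 1999-06-30: 228 days at 1.75% → $1,242,000 × 1.75% × 228/365 = $13,576.9315
Total = $30,126.1562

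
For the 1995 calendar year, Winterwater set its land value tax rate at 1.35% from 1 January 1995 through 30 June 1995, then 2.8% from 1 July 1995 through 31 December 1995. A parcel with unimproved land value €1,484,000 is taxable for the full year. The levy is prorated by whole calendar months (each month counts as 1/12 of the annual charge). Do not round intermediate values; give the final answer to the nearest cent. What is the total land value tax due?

€30,793.00

1 January – 30 June 1995: 6 months at 1.35% → €1,484,000 × 1.35% × 6/12 = €10,017.0000
1 July – 31 December 1995: 6 months at 2.8% → €1,484,000 × 2.8% × 6/12 = €20,776.0000
Total = €30,793.0000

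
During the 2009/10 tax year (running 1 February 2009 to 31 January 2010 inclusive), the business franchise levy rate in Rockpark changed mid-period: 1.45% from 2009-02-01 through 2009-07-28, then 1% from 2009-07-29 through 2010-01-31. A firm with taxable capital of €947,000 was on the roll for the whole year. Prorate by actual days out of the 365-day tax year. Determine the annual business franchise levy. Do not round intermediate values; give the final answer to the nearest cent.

€11,548.21

2009-02-01 to 2009-07-28: 178 days at 1.45% → €947,000 × 1.45% × 178/365 = €6,696.4575
2009-07-29 to 2010-01-31: 187 days at 1% → €947,000 × 1% × 187/365 = €4,851.7534
Total = €11,548.2110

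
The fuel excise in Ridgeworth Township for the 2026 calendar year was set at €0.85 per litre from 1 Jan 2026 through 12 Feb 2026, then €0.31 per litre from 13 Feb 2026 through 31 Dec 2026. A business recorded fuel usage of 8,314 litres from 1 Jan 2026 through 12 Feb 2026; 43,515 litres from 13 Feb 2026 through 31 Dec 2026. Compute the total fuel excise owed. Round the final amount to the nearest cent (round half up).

€20556.55

1 Jan – 12 Feb 2026: 8,314 litres at €0.85/litre → €7066.90
13 Feb – 31 Dec 2026: 43,515 litres at €0.31/litre → €13489.65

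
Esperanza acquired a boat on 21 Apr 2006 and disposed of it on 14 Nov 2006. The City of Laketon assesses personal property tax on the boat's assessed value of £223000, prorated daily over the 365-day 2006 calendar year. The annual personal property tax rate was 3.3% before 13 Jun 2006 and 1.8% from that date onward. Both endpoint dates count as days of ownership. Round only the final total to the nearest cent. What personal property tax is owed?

21 Apr – 12 Jun 2006: 53 days at 3.3% → £223000 × 3.3% × 53/365 = £1068.5671
13 Jun – 14 Nov 2006: 155 days at 1.8% → £223000 × 1.8% × 155/365 = £1704.5753
Total = £2773.1425

£2773.14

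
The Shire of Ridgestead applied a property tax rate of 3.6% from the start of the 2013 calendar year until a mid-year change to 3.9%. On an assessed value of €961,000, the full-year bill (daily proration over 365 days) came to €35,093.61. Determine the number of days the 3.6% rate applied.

302 days

Let d = days at the first rate; then 365 − d days at the second rate.
€961,000 × [3.6%·d + 3.9%·(365−d)] / 365 = €35,093.61
Solving gives d = 302, so the new rate took effect on 30 Oct 2013.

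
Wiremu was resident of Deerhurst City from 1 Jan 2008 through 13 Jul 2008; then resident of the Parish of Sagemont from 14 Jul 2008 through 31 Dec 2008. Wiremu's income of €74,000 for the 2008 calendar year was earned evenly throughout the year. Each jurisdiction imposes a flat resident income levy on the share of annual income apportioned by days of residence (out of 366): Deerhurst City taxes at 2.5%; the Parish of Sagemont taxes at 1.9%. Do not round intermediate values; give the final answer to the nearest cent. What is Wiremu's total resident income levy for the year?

€1,642.56

Deerhurst City, 1 Jan – 13 Jul 2008: 195 days → €74,000 × 2.5% × 195/366 = €985.6557
The Parish of Sagemont, 14 Jul – 31 Dec 2008: 171 days → €74,000 × 1.9% × 171/366 = €656.9016
Total = €1,642.5574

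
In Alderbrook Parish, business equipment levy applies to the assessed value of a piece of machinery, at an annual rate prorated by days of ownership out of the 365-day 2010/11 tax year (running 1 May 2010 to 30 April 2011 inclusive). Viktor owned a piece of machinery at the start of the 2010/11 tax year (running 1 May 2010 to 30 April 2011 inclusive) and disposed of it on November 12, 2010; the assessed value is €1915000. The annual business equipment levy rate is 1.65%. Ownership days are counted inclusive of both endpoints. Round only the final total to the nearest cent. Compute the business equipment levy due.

€16967.42

Days held (May 1 – November 12, 2010): 196 out of 365
Tax = €1915000 × 1.65% × 196/365 = €16967.4247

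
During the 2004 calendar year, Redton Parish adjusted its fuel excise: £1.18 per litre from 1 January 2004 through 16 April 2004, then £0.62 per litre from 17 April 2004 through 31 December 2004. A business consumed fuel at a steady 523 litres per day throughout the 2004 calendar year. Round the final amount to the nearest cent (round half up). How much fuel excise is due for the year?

1 January – 16 April 2004: 107 days × 523 litres/day = 55,961 litres at £1.18/litre → £66,033.98
17 April – 31 December 2004: 259 days × 523 litres/day = 135,457 litres at £0.62/litre → £83,983.34

£150,017.32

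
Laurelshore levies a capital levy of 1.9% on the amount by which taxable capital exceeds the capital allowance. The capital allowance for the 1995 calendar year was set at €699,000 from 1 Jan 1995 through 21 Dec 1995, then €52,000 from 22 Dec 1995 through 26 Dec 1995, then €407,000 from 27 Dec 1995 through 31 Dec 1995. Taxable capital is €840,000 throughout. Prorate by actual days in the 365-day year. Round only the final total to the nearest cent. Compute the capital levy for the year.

€2,923.40

1 Jan – 21 Dec 1995: 355 days, exemption €699,000 → (€840,000 − €699,000) × 1.9% × 355/365 = €2,605.6027
22 Dec – 26 Dec 1995: 5 days, exemption €52,000 → (€840,000 − €52,000) × 1.9% × 5/365 = €205.0959
27 Dec – 31 Dec 1995: 5 days, exemption €407,000 → (€840,000 − €407,000) × 1.9% × 5/365 = €112.6986
Total = €2,923.3973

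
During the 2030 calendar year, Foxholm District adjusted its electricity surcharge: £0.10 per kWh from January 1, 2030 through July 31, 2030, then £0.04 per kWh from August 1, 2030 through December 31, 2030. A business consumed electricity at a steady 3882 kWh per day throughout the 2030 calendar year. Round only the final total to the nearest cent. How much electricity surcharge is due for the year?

January 1 – July 31, 2030: 212 days × 3882 kWh/day = 822,984 kWh at £0.10/kWh → £82298.40
August 1 – December 31, 2030: 153 days × 3882 kWh/day = 593,946 kWh at £0.04/kWh → £23757.84

£106056.24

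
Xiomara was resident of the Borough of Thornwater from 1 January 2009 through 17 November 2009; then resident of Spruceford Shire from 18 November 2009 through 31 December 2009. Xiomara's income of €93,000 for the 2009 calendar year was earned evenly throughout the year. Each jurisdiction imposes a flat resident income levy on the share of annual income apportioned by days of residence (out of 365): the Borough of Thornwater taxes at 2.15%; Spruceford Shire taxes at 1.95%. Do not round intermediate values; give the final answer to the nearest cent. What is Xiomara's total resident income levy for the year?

The Borough of Thornwater, 1 January – 17 November 2009: 321 days → €93,000 × 2.15% × 321/365 = €1,758.4644
Spruceford Shire, 18 November – 31 December 2009: 44 days → €93,000 × 1.95% × 44/365 = €218.6137
Total = €1,977.0781

€1,977.08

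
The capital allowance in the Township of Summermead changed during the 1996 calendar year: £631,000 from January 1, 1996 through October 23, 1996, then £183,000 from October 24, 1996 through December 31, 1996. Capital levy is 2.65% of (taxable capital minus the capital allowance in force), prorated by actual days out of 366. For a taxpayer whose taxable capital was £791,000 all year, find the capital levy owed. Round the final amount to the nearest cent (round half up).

£6,478.16

January 1 – October 23, 1996: 297 days, exemption £631,000 → (£791,000 − £631,000) × 2.65% × 297/366 = £3,440.6557
October 24 – December 31, 1996: 69 days, exemption £183,000 → (£791,000 − £183,000) × 2.65% × 69/366 = £3,037.5082
Total = £6,478.1639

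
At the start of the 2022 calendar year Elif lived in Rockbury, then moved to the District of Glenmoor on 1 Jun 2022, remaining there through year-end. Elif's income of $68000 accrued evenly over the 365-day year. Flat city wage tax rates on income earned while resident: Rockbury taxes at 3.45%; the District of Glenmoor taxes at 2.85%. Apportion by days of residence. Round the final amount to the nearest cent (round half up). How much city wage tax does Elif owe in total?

Rockbury, 1 Jan – 31 May 2022: 151 days → $68000 × 3.45% × 151/365 = $970.5370
The District of Glenmoor, 1 Jun – 31 Dec 2022: 214 days → $68000 × 2.85% × 214/365 = $1136.2521
Total = $2106.7890

$2106.79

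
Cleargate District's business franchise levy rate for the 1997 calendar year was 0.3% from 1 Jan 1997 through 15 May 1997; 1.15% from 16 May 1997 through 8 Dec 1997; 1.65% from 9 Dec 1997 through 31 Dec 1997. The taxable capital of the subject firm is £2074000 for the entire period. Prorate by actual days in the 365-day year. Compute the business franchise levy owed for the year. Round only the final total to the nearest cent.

£17984.14

1 Jan – 15 May 1997: 135 days at 0.3% → £2074000 × 0.3% × 135/365 = £2301.2877
16 May – 8 Dec 1997: 207 days at 1.15% → £2074000 × 1.15% × 207/365 = £13526.4575
9 Dec – 31 Dec 1997: 23 days at 1.65% → £2074000 × 1.65% × 23/365 = £2156.3918
Total = £17984.1370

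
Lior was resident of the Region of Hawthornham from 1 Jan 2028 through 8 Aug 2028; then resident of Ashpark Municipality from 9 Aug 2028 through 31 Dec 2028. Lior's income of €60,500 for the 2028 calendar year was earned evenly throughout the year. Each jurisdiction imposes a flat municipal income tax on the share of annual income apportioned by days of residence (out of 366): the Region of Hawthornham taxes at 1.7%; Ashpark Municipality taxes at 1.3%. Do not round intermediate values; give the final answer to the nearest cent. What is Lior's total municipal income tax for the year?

€932.63

The Region of Hawthornham, 1 Jan – 8 Aug 2028: 221 days → €60,500 × 1.7% × 221/366 = €621.0342
Ashpark Municipality, 9 Aug – 31 Dec 2028: 145 days → €60,500 × 1.3% × 145/366 = €311.5915
Total = €932.6257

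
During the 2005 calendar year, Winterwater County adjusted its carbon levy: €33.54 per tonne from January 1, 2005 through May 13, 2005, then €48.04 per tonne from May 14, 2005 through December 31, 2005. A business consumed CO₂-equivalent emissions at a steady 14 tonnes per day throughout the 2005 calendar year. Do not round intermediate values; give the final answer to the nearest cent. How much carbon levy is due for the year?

January 1 – May 13, 2005: 133 days × 14 tonnes/day = 1,862 tonnes at €33.54/tonne → €62451.48
May 14 – December 31, 2005: 232 days × 14 tonnes/day = 3,248 tonnes at €48.04/tonne → €156033.92

€218485.40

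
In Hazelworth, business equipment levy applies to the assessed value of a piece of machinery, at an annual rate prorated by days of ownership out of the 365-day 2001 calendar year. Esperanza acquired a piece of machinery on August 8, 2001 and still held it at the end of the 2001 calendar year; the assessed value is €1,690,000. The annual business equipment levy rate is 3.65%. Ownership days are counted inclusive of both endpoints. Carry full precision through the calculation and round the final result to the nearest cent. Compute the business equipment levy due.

€24,674.00

Days held (August 8 – December 31, 2001): 146 out of 365
Tax = €1,690,000 × 3.65% × 146/365 = €24,674.0000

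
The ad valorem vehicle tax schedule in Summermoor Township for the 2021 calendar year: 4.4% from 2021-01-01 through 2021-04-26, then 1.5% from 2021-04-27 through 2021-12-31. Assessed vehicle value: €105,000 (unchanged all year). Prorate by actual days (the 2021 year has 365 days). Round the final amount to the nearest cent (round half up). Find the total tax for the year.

€2,542.73

2021-01-01 to 2021-04-26: 116 days at 4.4% → €105,000 × 4.4% × 116/365 = €1,468.2740
2021-04-27 to 2021-12-31: 249 days at 1.5% → €105,000 × 1.5% × 249/365 = €1,074.4521
Total = €2,542.7260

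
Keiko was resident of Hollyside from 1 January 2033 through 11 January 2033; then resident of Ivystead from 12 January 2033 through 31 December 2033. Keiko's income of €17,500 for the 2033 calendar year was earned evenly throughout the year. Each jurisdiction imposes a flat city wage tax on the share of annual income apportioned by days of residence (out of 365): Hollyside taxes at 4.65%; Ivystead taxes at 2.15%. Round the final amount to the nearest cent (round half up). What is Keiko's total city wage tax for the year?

Hollyside, 1 January – 11 January 2033: 11 days → €17,500 × 4.65% × 11/365 = €24.5240
Ivystead, 12 January – 31 December 2033: 354 days → €17,500 × 2.15% × 354/365 = €364.9110
Total = €389.4349

€389.43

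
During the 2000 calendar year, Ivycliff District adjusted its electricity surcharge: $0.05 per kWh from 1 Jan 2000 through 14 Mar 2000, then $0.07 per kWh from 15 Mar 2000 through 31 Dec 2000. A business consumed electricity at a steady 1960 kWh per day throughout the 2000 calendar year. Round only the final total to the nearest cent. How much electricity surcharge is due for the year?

1 Jan – 14 Mar 2000: 74 days × 1960 kWh/day = 145,040 kWh at $0.05/kWh → $7,252.00
15 Mar – 31 Dec 2000: 292 days × 1960 kWh/day = 572,320 kWh at $0.07/kWh → $40,062.40

$47,314.40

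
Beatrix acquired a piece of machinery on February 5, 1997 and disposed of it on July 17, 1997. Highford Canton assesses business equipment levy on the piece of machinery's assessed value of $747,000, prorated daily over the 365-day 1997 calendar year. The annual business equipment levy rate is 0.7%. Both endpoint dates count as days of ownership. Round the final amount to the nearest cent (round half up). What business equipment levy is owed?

Days held (February 5 – July 17, 1997): 163 out of 365
Tax = $747,000 × 0.7% × 163/365 = $2,335.1425

$2,335.14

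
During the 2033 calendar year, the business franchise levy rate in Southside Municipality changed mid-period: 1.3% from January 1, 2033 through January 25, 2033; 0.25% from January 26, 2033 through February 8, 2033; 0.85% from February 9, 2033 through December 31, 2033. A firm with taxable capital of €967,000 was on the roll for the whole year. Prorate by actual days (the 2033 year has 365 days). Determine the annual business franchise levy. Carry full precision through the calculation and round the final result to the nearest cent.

€8,295.01

January 1 – January 25, 2033: 25 days at 1.3% → €967,000 × 1.3% × 25/365 = €861.0274
January 26 – February 8, 2033: 14 days at 0.25% → €967,000 × 0.25% × 14/365 = €92.7260
February 9 – December 31, 2033: 326 days at 0.85% → €967,000 × 0.85% × 326/365 = €7,341.2521
Total = €8,295.0055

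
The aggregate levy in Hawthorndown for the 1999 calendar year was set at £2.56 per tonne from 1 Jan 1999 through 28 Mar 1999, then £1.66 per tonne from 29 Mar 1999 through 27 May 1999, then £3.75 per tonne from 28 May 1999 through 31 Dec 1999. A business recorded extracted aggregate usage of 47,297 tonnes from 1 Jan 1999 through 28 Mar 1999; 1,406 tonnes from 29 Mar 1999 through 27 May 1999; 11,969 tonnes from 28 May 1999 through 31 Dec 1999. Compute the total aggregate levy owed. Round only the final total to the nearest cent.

1 Jan – 28 Mar 1999: 47,297 tonnes at £2.56/tonne → £121080.32
29 Mar – 27 May 1999: 1,406 tonnes at £1.66/tonne → £2333.96
28 May – 31 Dec 1999: 11,969 tonnes at £3.75/tonne → £44883.75

£168298.03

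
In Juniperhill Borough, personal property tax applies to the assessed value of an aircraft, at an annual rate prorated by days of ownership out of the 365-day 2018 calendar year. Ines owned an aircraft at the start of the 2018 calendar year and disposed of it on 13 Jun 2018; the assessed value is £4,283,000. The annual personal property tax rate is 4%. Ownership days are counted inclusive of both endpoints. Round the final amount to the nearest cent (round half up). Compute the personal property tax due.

Days held (1 Jan – 13 Jun 2018): 164 out of 365
Tax = £4,283,000 × 4% × 164/365 = £76,976.6575

£76,976.66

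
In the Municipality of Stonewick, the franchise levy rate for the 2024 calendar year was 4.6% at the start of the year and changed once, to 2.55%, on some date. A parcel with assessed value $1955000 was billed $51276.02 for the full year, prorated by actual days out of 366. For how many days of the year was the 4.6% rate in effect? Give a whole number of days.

13 days

Let d = days at the first rate; then 366 − d days at the second rate.
$1955000 × [4.6%·d + 2.55%·(366−d)] / 366 = $51276.02
Solving gives d = 13, so the new rate took effect on January 14, 2024.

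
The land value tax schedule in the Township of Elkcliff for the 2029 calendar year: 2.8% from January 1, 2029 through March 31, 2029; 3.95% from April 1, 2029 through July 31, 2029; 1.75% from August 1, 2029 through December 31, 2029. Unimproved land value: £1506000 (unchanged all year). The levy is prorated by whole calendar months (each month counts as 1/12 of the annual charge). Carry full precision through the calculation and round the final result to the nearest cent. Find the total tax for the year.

January 1 – March 31, 2029: 3 months at 2.8% → £1506000 × 2.8% × 3/12 = £10542.0000
April 1 – July 31, 2029: 4 months at 3.95% → £1506000 × 3.95% × 4/12 = £19829.0000
August 1 – December 31, 2029: 5 months at 1.75% → £1506000 × 1.75% × 5/12 = £10981.2500
Total = £41352.2500

£41352.25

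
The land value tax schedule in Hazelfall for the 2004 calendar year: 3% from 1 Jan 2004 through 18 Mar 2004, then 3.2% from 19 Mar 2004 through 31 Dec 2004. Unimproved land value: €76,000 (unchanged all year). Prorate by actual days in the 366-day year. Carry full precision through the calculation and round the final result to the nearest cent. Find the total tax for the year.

1 Jan – 18 Mar 2004: 78 days at 3% → €76,000 × 3% × 78/366 = €485.9016
19 Mar – 31 Dec 2004: 288 days at 3.2% → €76,000 × 3.2% × 288/366 = €1,913.7049
Total = €2,399.6066

€2,399.61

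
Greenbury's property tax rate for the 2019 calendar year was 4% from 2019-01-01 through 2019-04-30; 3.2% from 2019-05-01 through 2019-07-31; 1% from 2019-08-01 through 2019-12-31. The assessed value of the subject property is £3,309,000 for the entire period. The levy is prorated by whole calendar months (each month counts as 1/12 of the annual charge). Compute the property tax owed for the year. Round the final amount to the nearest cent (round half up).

2019-01-01 to 2019-04-30: 4 months at 4% → £3,309,000 × 4% × 4/12 = £44,120.0000
2019-05-01 to 2019-07-31: 3 months at 3.2% → £3,309,000 × 3.2% × 3/12 = £26,472.0000
2019-08-01 to 2019-12-31: 5 months at 1% → £3,309,000 × 1% × 5/12 = £13,787.5000
Total = £84,379.5000

£84,379.50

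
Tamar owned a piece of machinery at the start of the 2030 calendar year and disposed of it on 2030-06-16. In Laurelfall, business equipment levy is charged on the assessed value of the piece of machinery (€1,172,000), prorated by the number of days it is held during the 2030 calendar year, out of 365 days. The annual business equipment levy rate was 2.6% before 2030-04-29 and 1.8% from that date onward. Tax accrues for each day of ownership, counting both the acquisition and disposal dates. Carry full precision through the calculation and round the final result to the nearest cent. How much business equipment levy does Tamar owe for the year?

2030-01-01 to 2030-04-28: 118 days at 2.6% → €1,172,000 × 2.6% × 118/365 = €9,851.2219
2030-04-29 to 2030-06-16: 49 days at 1.8% → €1,172,000 × 1.8% × 49/365 = €2,832.0658
Total = €12,683.2877

€12,683.29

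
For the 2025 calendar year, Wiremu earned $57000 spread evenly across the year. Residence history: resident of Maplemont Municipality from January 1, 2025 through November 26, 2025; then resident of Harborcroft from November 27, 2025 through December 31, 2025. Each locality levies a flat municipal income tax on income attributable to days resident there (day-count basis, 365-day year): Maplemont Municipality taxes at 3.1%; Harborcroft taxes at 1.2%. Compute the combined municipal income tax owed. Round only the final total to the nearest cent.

Maplemont Municipality, January 1 – November 26, 2025: 330 days → $57000 × 3.1% × 330/365 = $1597.5616
Harborcroft, November 27 – December 31, 2025: 35 days → $57000 × 1.2% × 35/365 = $65.5890
Total = $1663.1507

$1663.15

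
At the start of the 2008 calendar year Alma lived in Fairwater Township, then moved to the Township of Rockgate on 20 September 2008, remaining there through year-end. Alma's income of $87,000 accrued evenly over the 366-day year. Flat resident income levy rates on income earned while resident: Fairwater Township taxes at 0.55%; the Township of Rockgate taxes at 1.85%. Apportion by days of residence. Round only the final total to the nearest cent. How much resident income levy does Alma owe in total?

$796.79

Fairwater Township, 1 January – 19 September 2008: 263 days → $87,000 × 0.55% × 263/366 = $343.8402
The Township of Rockgate, 20 September – 31 December 2008: 103 days → $87,000 × 1.85% × 103/366 = $452.9467
Total = $796.7869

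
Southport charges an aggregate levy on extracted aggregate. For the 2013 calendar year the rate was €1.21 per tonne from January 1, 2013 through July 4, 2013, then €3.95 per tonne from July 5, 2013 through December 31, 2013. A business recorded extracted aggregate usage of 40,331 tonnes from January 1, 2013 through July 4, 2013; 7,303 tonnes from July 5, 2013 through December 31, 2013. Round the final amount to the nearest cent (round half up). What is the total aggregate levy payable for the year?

€77647.36

January 1 – July 4, 2013: 40,331 tonnes at €1.21/tonne → €48800.51
July 5 – December 31, 2013: 7,303 tonnes at €3.95/tonne → €28846.85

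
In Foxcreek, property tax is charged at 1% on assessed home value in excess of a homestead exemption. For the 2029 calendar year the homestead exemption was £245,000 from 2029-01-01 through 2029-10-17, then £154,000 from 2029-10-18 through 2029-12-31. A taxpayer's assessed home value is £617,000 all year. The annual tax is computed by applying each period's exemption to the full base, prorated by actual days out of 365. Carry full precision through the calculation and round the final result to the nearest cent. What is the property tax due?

2029-01-01 to 2029-10-17: 290 days, exemption £245,000 → (£617,000 − £245,000) × 1% × 290/365 = £2,955.6164
2029-10-18 to 2029-12-31: 75 days, exemption £154,000 → (£617,000 − £154,000) × 1% × 75/365 = £951.3699
Total = £3,906.9863

£3,906.99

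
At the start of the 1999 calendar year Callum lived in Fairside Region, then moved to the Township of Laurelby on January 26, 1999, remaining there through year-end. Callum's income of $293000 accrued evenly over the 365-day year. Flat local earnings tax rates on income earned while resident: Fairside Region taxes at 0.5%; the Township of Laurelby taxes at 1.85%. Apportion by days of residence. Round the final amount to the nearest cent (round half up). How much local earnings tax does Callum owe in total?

$5149.58

Fairside Region, January 1 – January 25, 1999: 25 days → $293000 × 0.5% × 25/365 = $100.3425
The Township of Laurelby, January 26 – December 31, 1999: 340 days → $293000 × 1.85% × 340/365 = $5049.2329
Total = $5149.5753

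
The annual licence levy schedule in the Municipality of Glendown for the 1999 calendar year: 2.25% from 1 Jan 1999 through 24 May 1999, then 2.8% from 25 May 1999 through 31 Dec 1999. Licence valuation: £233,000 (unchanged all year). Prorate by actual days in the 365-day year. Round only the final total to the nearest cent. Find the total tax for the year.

1 Jan – 24 May 1999: 144 days at 2.25% → £233,000 × 2.25% × 144/365 = £2,068.2740
25 May – 31 Dec 1999: 221 days at 2.8% → £233,000 × 2.8% × 221/365 = £3,950.1479
Total = £6,018.4219

£6,018.42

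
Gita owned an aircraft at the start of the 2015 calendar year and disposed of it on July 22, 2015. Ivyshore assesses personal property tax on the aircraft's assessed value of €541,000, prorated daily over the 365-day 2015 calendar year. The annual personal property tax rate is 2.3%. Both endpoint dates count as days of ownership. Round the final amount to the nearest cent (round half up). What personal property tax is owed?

Days held (January 1 – July 22, 2015): 203 out of 365
Tax = €541,000 × 2.3% × 203/365 = €6,920.3534

€6,920.35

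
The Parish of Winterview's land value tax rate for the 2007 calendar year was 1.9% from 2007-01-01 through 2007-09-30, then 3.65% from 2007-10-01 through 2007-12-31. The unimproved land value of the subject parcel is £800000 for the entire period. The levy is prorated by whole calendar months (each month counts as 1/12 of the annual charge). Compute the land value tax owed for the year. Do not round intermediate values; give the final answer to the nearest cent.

2007-01-01 to 2007-09-30: 9 months at 1.9% → £800000 × 1.9% × 9/12 = £11400.0000
2007-10-01 to 2007-12-31: 3 months at 3.65% → £800000 × 3.65% × 3/12 = £7300.0000
Total = £18700.0000

£18700.00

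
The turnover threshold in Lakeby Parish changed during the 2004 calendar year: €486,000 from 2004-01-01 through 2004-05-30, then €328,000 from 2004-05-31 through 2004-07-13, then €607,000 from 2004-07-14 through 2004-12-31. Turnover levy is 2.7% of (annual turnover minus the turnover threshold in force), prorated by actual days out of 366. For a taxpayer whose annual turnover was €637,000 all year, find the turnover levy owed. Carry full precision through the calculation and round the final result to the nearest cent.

€3,063.47

2004-01-01 to 2004-05-30: 151 days, exemption €486,000 → (€637,000 − €486,000) × 2.7% × 151/366 = €1,682.0410
2004-05-31 to 2004-07-13: 44 days, exemption €328,000 → (€637,000 − €328,000) × 2.7% × 44/366 = €1,002.9836
2004-07-14 to 2004-12-31: 171 days, exemption €607,000 → (€637,000 − €607,000) × 2.7% × 171/366 = €378.4426
Total = €3,063.4672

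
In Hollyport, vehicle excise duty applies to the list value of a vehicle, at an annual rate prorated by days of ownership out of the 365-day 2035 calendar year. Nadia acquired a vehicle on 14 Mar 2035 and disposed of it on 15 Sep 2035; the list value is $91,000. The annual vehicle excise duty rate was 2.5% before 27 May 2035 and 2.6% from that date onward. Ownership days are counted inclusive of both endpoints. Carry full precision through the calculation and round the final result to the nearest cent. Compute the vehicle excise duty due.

14 Mar – 26 May 2035: 74 days at 2.5% → $91,000 × 2.5% × 74/365 = $461.2329
27 May – 15 Sep 2035: 112 days at 2.6% → $91,000 × 2.6% × 112/365 = $726.0055
Total = $1,187.2384

$1,187.24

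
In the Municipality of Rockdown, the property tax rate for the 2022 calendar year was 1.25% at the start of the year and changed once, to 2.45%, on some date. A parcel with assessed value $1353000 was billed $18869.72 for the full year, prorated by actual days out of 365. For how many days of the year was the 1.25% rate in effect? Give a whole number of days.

Let d = days at the first rate; then 365 − d days at the second rate.
$1353000 × [1.25%·d + 2.45%·(365−d)] / 365 = $18869.72
Solving gives d = 321, so the new rate took effect on 18 Nov 2022.

321 days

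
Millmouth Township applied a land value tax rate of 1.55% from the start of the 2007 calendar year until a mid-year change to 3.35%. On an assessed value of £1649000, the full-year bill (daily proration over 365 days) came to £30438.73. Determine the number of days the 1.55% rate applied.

Let d = days at the first rate; then 365 − d days at the second rate.
£1649000 × [1.55%·d + 3.35%·(365−d)] / 365 = £30438.73
Solving gives d = 305, so the new rate took effect on November 2, 2007.

305 days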